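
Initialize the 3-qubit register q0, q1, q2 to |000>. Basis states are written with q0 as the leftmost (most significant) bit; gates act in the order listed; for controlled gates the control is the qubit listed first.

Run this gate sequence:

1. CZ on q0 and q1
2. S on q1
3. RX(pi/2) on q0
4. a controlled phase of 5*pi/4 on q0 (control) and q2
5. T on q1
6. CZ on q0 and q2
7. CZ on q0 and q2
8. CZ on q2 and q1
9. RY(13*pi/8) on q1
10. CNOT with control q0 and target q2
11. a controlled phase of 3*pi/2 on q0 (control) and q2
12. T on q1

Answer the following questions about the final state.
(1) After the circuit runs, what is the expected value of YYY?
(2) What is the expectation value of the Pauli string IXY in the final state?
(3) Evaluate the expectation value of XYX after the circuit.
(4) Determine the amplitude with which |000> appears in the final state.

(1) In the final state, YYY has expectation -sqrt(2*sqrt(2) + 4)/4. Key observation: steps 6-7 multiply out to the identity, so the circuit reduces to the remaining gates.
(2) In the final state, IXY has expectation 0.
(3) In the final state, XYX has expectation sqrt(2*sqrt(2) + 4)/4.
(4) |000> carries amplitude -sqrt(2)*cos(3*pi/16)/2 in the final state.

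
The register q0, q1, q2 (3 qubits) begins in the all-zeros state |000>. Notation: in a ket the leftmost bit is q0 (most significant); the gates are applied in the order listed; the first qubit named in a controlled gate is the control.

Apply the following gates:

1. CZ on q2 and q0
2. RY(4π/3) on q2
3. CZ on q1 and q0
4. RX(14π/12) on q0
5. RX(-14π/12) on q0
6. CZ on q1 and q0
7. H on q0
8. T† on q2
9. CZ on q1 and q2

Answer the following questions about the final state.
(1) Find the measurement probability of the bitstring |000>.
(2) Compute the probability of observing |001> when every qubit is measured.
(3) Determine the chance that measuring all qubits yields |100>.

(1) Outcome |000> occurs with probability 1/8. Key observation: gates 3-6 undo each other exactly, leaving only the rest of the circuit to track.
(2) The probability of measuring |001> is 3/8.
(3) The probability of measuring |100> is 1/8.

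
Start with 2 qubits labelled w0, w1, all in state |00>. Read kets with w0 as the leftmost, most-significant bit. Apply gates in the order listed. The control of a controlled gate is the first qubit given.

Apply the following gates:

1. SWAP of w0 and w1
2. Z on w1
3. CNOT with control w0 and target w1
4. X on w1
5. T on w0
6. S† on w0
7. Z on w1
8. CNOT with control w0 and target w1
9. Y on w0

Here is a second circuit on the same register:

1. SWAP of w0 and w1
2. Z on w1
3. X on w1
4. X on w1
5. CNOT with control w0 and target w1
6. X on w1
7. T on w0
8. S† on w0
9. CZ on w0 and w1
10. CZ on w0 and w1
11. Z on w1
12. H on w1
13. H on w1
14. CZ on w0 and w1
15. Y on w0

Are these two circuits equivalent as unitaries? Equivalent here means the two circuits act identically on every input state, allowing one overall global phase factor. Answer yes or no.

No — the two circuits implement different unitaries, even allowing a global phase.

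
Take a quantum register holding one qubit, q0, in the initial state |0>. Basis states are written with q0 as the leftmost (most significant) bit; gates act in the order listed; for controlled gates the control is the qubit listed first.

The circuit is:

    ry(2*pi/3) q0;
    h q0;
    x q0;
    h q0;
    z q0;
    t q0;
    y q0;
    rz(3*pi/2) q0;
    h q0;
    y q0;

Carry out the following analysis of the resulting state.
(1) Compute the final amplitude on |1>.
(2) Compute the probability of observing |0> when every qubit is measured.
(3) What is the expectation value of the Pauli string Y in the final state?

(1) The amplitude on |1> is -sqrt(6)*I/4 - sqrt(2)*exp(3*I*pi/4)/4. Key observation: steps 2-5 multiply out to the identity, so the circuit reduces to the remaining gates.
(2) A full measurement returns |0> with probability 1/2 - sqrt(6)/8.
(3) The observable Y averages to -sqrt(6)/4.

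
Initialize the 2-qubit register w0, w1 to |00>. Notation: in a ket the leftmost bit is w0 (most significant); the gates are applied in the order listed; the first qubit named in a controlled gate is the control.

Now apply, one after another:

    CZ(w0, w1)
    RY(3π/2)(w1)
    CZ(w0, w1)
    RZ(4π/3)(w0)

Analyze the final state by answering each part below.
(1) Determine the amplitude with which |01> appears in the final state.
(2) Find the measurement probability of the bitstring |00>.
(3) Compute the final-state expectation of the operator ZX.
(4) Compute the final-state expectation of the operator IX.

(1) The amplitude on |01> is -sqrt(2)*exp(I*pi/3)/2.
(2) A full measurement returns |00> with probability 1/2.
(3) The expectation value of ZX is -1.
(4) The observable IX averages to -1.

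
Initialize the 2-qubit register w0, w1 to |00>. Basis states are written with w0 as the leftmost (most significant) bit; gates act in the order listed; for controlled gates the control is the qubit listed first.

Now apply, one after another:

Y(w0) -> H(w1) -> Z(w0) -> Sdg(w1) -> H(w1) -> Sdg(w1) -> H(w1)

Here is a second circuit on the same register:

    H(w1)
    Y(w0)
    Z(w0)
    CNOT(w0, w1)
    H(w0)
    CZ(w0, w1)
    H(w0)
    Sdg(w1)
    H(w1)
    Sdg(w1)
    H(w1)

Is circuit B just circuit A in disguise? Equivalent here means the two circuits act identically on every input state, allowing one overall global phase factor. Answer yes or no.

No — the two circuits implement different unitaries, even allowing a global phase.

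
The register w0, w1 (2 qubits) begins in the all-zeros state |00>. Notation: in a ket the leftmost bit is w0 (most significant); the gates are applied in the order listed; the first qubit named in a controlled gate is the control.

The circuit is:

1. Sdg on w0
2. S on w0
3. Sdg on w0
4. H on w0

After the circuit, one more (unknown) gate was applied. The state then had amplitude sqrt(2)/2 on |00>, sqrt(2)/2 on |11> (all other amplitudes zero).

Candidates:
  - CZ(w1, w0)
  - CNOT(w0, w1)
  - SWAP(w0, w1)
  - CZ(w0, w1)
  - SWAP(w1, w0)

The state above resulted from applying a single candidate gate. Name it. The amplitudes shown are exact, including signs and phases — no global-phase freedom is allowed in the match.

It was CNOT(w0, w1) that produced the state shown. Key observation: steps 2-3 multiply out to the identity, so the circuit reduces to the remaining gates.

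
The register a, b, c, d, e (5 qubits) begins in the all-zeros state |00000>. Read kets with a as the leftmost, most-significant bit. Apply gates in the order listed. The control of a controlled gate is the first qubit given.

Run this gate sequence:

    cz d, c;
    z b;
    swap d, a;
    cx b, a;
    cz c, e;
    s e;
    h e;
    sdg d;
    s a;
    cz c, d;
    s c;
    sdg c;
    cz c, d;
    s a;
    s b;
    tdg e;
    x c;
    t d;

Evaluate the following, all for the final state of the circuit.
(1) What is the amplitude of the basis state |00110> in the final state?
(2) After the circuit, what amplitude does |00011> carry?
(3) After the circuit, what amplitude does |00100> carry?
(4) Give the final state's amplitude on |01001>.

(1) The amplitude on |00110> is 0. Key observation: steps 10-13 multiply out to the identity, so the circuit reduces to the remaining gates.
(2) The final state's coefficient on |00011> equals 0.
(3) |00100> carries amplitude sqrt(2)/2 in the final state.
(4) The final state's coefficient on |01001> equals 0.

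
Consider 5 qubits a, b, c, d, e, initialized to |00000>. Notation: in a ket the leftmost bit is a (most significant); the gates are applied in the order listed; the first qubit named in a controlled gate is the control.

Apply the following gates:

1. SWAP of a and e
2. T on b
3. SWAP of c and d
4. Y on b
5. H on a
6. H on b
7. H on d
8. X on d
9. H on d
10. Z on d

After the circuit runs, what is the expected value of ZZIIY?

The observable ZZIIY averages to 0. Key observation: the block from step 7 through step 10 cancels to the identity and can be dropped.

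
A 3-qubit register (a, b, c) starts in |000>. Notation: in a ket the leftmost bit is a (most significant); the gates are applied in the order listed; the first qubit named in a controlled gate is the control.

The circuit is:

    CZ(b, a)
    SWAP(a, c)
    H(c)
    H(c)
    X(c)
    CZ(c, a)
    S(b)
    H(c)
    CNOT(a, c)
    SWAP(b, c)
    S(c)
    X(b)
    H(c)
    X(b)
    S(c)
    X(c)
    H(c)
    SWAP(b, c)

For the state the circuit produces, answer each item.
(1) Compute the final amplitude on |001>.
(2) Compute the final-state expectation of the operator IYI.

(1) The final state's coefficient on |001> equals sqrt(2)*(-1 - I)/4. Key observation: gates 3-4 undo each other exactly, leaving only the rest of the circuit to track.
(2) In the final state, IYI has expectation 1.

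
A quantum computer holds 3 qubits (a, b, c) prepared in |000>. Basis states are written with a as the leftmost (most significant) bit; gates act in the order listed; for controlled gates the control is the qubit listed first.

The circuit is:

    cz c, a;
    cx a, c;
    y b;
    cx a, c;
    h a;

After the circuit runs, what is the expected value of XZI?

In the final state, XZI has expectation -1.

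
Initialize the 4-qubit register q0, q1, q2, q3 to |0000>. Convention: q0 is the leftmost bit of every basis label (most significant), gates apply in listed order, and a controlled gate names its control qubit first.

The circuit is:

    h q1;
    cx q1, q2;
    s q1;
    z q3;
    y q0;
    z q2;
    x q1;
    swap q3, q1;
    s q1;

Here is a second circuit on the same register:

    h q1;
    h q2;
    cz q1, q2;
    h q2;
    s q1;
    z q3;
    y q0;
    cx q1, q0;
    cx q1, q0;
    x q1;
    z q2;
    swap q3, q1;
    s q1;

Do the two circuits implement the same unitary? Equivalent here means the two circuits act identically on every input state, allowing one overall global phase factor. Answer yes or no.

Yes, they are equivalent — the unitaries differ by at most a global phase.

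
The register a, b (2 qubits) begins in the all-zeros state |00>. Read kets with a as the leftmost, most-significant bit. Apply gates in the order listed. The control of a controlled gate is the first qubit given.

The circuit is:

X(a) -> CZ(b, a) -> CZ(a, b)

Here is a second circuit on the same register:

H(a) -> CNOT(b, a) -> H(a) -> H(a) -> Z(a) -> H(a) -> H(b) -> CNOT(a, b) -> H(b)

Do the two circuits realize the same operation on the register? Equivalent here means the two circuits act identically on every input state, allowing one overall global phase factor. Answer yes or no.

No — the two circuits implement different unitaries, even allowing a global phase.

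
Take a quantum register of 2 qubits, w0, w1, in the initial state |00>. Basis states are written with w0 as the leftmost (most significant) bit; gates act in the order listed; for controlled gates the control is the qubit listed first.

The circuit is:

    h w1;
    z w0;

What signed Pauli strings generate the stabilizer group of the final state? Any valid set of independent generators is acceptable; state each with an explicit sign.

The stabilizer group can be generated by +IX, +ZI, among other valid generating sets.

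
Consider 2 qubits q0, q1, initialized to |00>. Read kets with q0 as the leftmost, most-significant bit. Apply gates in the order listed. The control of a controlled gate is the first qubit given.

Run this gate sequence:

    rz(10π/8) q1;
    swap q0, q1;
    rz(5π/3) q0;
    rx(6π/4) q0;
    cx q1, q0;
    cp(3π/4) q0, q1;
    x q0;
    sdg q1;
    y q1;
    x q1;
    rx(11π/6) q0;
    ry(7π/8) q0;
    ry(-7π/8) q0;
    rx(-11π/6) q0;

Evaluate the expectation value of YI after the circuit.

In the final state, YI has expectation -1. Key observation: the block from step 11 through step 14 cancels to the identity and can be dropped.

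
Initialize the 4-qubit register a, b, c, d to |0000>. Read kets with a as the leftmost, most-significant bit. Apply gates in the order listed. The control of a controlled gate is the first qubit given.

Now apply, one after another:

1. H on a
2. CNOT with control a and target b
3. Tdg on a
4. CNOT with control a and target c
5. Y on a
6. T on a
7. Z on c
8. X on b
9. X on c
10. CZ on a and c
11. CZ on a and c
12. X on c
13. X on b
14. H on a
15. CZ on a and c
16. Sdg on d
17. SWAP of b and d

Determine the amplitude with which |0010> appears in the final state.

The final state's coefficient on |0010> equals 0. Key observation: the block from step 8 through step 13 cancels to the identity and can be dropped.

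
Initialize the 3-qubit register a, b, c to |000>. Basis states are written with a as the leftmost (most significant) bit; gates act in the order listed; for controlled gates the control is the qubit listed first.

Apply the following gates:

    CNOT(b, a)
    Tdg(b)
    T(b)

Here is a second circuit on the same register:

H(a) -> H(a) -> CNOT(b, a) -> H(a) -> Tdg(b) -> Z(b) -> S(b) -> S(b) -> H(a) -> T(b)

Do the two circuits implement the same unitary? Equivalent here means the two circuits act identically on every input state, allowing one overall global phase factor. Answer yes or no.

Yes — the two circuits implement the same unitary up to a global phase.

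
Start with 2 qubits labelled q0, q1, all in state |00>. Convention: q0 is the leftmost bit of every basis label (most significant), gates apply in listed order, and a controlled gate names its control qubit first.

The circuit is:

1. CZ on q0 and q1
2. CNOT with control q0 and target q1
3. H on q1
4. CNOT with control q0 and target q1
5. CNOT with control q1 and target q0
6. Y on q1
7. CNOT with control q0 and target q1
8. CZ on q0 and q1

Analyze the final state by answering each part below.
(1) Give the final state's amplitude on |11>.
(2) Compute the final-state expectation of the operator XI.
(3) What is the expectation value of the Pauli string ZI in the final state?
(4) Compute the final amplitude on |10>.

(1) The amplitude on |11> is sqrt(2)*I/2.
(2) The observable XI averages to 1.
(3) The expectation value of ZI is 0.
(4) The amplitude on |10> is 0.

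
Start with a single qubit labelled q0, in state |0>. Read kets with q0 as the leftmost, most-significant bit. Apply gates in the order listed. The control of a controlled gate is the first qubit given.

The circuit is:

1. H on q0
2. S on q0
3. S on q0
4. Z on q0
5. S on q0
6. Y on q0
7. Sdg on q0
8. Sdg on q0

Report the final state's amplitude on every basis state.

After the circuit, the state carries amplitude sqrt(2)/2 on |0>, -sqrt(2)*I/2 on |1>.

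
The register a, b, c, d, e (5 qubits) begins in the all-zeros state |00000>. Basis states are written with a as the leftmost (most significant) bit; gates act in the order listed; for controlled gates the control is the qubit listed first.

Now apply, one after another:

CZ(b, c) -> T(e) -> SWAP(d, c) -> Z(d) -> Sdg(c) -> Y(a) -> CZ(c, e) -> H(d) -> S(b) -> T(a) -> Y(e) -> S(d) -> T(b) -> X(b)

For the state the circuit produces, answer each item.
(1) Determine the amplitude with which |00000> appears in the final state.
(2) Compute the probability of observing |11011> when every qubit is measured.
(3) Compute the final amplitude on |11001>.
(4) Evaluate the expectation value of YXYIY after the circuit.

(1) |00000> carries amplitude 0 in the final state.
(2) The probability of measuring |11011> is 1/2.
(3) The final state's coefficient on |11001> equals -sqrt(2)*exp(I*pi/4)/2.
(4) The observable YXYIY averages to 0.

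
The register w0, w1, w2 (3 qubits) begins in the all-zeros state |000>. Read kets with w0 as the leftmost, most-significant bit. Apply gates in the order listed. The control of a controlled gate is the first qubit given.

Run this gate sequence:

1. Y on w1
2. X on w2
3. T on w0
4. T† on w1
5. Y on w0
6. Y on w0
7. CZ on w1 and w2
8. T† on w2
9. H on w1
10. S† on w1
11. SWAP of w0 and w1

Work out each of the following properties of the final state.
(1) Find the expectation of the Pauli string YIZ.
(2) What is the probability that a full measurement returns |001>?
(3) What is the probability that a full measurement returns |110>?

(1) In the final state, YIZ has expectation -1.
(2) A full measurement returns |001> with probability 1/2.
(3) Outcome |110> occurs with probability 0.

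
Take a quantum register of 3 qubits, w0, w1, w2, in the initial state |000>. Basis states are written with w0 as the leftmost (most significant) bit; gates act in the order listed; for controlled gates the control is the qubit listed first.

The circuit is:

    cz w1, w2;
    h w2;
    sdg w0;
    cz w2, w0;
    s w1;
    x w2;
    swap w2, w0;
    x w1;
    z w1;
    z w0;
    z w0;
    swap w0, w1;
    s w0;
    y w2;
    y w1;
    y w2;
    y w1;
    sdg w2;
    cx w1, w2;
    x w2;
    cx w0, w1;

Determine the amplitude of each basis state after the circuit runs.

After the circuit, the state carries amplitude -sqrt(2)*I/2 on |100>, -sqrt(2)*I/2 on |111>, and 0 on every other basis state.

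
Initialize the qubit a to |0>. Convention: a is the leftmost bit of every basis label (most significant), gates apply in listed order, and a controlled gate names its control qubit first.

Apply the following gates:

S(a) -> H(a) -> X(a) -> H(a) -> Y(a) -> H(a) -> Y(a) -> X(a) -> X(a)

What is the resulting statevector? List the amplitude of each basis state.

The final amplitudes are -sqrt(2)/2 on |0>, -sqrt(2)/2 on |1>.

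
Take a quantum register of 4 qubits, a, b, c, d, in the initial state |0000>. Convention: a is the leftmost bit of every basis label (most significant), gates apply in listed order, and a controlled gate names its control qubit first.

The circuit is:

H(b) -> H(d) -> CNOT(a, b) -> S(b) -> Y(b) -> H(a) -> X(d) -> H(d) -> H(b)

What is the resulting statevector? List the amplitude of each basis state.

The resulting statevector has amplitude sqrt(2)*(1 + I)/4 on |0000>, sqrt(2)*(1 - I)/4 on |0100>, sqrt(2)*(1 + I)/4 on |1000>, sqrt(2)*(1 - I)/4 on |1100>, and 0 on every other basis state.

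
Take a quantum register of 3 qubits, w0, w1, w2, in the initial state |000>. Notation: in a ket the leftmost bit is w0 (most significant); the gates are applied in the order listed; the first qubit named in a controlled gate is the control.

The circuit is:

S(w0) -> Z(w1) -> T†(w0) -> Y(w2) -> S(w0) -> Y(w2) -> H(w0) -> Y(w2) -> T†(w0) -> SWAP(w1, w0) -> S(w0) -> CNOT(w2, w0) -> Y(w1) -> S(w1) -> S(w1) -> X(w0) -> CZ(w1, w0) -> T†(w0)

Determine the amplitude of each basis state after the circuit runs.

The resulting statevector has amplitude -sqrt(2)*exp(3*I*pi/4)/2 on |001>, sqrt(2)/2 on |011>, and 0 on every other basis state.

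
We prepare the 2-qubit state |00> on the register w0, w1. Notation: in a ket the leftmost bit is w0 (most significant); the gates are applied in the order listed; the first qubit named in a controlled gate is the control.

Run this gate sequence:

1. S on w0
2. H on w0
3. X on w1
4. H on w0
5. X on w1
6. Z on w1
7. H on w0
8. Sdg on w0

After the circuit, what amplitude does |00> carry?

The amplitude on |00> is sqrt(2)/2.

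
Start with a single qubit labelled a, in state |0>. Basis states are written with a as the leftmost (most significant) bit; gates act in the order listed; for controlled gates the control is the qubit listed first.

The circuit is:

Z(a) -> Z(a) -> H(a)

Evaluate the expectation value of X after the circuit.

The observable X averages to 1.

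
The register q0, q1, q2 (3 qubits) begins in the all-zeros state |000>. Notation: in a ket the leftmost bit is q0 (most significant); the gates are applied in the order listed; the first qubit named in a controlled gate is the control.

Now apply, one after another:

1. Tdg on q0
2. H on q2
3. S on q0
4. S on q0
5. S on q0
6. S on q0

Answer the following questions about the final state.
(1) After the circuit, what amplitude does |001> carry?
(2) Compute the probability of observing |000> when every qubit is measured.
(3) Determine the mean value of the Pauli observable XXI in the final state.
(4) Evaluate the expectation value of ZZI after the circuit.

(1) The amplitude on |001> is sqrt(2)/2. Key observation: the block from step 3 through step 6 cancels to the identity and can be dropped.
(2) The probability of measuring |000> is 1/2.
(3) The expectation value of XXI is 0.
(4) The expectation value of ZZI is 1.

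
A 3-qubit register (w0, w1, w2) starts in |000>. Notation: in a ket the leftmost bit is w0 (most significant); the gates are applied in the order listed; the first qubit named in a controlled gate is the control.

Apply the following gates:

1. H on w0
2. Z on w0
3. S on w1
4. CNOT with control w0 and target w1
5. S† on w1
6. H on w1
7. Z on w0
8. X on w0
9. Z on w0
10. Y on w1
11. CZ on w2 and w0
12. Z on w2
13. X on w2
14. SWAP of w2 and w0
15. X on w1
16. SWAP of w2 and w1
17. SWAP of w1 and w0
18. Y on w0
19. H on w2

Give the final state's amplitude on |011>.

|011> carries amplitude -sqrt(2)/2 in the final state.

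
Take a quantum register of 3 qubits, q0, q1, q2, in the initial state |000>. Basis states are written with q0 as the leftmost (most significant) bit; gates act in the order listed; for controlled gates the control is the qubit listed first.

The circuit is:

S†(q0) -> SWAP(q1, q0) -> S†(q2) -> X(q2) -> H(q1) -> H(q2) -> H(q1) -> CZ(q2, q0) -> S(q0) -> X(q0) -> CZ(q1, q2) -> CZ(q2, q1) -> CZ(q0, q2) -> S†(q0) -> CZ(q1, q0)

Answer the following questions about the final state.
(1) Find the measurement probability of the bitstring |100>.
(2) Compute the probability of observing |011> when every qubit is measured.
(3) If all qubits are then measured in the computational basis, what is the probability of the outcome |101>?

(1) A full measurement returns |100> with probability 1/2.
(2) Outcome |011> occurs with probability 0.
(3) A full measurement returns |101> with probability 1/2.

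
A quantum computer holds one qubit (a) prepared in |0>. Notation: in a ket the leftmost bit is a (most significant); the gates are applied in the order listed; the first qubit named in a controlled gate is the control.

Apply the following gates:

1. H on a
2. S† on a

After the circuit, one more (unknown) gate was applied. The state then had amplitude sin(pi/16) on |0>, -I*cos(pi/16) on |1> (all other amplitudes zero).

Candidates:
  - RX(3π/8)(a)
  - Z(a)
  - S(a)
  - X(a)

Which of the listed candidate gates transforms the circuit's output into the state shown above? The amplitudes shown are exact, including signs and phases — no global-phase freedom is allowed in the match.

The unique candidate consistent with the amplitudes is RX(3π/8)(a).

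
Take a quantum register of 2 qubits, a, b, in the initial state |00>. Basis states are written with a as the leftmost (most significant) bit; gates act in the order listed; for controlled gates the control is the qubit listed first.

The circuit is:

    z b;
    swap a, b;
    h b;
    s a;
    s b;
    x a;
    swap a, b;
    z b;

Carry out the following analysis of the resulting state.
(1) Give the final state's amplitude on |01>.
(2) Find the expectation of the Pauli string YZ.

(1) The final state's coefficient on |01> equals -sqrt(2)/2.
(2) The expectation value of YZ is -1.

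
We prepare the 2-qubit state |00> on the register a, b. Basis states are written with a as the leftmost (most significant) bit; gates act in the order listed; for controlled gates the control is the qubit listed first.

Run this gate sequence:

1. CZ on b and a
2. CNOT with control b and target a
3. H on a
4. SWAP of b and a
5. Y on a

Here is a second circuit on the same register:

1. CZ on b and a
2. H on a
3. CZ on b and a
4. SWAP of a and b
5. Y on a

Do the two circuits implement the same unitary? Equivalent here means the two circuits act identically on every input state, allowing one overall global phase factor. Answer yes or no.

Yes: on every input state the two circuits agree up to one overall phase factor.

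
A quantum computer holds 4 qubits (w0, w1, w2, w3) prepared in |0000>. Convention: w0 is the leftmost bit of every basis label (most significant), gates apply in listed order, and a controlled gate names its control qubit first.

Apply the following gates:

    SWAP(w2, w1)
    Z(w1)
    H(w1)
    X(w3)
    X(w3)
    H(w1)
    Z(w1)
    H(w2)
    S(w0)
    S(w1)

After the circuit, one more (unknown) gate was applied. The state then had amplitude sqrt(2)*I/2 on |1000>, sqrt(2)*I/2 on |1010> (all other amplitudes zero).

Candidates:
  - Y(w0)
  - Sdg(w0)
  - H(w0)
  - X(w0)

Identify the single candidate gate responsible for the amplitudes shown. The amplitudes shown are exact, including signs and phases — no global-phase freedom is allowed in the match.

The applied gate was Y(w0).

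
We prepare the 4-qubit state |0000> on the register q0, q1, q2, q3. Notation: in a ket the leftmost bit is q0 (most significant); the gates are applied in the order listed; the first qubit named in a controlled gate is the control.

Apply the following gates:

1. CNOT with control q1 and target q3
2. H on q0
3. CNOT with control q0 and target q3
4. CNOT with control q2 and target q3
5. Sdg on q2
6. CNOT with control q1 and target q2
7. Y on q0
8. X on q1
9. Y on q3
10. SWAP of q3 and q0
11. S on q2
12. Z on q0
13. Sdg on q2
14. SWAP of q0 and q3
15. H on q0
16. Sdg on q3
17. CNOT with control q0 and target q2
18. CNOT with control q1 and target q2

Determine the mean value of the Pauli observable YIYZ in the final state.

The observable YIYZ averages to 1.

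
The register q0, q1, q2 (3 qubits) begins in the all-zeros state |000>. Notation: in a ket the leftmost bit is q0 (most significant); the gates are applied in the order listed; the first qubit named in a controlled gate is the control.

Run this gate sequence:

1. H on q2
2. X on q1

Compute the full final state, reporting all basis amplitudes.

After the circuit, the state carries amplitude sqrt(2)/2 on |010>, sqrt(2)/2 on |011>, and 0 on every other basis state.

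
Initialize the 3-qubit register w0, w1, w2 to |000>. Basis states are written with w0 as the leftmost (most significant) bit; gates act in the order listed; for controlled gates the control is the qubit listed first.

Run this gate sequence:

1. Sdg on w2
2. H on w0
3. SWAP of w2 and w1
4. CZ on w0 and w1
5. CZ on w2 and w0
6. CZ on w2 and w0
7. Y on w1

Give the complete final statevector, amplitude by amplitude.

The final amplitudes are sqrt(2)*I/2 on |010>, sqrt(2)*I/2 on |110>, and 0 on every other basis state. Key observation: steps 5-6 multiply out to the identity, so the circuit reduces to the remaining gates.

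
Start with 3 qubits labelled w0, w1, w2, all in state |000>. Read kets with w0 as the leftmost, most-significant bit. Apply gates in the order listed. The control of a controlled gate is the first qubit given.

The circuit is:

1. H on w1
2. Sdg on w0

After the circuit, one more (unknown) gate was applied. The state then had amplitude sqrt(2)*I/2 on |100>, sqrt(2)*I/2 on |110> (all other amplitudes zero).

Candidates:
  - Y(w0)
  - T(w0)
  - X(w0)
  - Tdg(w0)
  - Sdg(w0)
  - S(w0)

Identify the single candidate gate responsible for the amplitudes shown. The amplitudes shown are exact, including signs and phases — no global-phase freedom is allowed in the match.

It was Y(w0) that produced the state shown.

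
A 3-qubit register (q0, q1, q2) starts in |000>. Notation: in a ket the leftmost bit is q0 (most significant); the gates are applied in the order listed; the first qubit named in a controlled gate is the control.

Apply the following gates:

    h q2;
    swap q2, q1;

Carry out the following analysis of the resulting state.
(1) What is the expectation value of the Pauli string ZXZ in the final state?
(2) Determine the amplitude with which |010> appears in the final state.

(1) In the final state, ZXZ has expectation 1.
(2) The final state's coefficient on |010> equals sqrt(2)/2.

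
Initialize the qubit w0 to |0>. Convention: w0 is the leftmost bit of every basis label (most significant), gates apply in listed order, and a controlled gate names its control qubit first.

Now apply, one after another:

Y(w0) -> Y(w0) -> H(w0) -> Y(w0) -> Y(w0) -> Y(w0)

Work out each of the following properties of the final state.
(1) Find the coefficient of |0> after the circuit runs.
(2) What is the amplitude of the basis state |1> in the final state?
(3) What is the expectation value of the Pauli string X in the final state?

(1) The final state's coefficient on |0> equals -sqrt(2)*I/2.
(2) |1> carries amplitude sqrt(2)*I/2 in the final state.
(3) In the final state, X has expectation -1.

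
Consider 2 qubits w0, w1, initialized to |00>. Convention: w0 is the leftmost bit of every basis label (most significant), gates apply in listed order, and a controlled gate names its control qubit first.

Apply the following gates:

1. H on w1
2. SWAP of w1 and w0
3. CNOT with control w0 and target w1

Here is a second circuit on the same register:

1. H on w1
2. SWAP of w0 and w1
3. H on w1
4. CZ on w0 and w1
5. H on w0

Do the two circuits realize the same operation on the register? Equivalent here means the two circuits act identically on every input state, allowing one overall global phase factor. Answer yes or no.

No — the two circuits implement different unitaries, even allowing a global phase.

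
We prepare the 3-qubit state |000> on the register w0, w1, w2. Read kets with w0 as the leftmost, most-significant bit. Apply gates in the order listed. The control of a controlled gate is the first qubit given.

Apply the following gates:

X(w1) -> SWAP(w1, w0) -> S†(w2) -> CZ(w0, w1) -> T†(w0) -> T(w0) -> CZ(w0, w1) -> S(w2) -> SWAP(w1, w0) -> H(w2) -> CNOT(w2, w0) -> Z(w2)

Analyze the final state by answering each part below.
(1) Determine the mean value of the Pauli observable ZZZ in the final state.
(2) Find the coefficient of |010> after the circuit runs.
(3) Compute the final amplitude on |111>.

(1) In the final state, ZZZ has expectation -1.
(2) |010> carries amplitude sqrt(2)/2 in the final state.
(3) |111> carries amplitude -sqrt(2)/2 in the final state.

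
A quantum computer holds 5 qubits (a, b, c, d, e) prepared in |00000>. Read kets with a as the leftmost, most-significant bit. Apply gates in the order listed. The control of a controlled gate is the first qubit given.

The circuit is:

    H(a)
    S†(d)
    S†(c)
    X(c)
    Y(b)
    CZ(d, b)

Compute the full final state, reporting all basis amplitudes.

The resulting statevector has amplitude sqrt(2)*I/2 on |01100>, sqrt(2)*I/2 on |11100>, and 0 on every other basis state.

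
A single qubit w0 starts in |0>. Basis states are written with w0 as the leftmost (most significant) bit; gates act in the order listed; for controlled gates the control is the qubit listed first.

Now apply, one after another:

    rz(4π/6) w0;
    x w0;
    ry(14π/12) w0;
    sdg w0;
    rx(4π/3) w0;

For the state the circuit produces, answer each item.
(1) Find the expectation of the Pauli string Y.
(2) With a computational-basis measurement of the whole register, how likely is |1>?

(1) In the final state, Y has expectation 1.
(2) A full measurement returns |1> with probability 1/2.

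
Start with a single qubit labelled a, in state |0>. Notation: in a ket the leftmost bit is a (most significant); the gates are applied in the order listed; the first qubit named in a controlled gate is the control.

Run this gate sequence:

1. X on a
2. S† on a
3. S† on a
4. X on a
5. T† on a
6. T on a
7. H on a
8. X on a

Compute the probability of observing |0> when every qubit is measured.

A full measurement returns |0> with probability 1/2.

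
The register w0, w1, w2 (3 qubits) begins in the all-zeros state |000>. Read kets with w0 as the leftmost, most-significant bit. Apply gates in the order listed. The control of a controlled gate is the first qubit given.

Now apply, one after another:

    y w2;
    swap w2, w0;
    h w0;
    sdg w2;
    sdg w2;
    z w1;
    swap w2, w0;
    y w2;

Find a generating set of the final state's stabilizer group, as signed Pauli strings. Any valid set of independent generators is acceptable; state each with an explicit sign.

One valid set of independent stabilizer generators is +IIX, +ZII, +IZI (any independent generating set of the same group is equally correct).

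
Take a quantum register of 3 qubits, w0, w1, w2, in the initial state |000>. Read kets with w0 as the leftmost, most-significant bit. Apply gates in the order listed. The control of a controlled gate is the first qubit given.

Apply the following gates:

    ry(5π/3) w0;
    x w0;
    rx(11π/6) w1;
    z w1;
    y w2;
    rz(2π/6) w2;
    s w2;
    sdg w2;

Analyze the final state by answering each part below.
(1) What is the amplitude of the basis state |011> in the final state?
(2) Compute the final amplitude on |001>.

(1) The amplitude on |011> is (-sqrt(6) + sqrt(2))*exp(I*pi/6)/8.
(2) |001> carries amplitude (-sqrt(6) - sqrt(2))*exp(2*I*pi/3)/8 in the final state.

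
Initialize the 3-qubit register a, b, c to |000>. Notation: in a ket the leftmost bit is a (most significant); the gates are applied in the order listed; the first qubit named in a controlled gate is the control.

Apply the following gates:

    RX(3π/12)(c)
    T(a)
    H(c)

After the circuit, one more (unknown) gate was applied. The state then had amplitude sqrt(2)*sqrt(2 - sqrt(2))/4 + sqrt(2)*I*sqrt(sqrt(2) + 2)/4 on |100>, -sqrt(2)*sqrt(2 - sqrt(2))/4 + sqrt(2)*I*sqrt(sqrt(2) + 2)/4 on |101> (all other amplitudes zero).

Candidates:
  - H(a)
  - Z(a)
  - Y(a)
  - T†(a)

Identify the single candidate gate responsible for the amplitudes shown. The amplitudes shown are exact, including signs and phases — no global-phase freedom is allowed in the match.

It was Y(a) that produced the state shown.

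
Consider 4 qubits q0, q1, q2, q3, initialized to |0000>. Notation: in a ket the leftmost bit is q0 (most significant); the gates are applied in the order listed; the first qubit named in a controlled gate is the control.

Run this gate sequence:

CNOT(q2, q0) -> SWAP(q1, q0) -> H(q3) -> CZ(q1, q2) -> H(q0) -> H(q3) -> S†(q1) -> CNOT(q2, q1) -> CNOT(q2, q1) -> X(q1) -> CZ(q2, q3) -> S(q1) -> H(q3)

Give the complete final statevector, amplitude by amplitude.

After the circuit, the state carries amplitude I/2 on |0100>, I/2 on |0101>, I/2 on |1100>, I/2 on |1101>, and 0 on every other basis state. Key observation: the block from step 8 through step 9 cancels to the identity and can be dropped.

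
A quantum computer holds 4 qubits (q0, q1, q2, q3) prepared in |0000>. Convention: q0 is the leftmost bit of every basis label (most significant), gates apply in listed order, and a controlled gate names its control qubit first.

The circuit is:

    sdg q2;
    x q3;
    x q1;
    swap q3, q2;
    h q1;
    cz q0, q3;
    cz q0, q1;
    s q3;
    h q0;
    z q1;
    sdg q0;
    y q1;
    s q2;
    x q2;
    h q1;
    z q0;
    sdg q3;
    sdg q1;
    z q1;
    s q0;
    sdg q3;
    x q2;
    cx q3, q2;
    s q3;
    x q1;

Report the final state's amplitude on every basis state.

After the circuit, the state carries amplitude sqrt(2)*I/2 on |0010>, -sqrt(2)*I/2 on |1010>, and 0 on every other basis state.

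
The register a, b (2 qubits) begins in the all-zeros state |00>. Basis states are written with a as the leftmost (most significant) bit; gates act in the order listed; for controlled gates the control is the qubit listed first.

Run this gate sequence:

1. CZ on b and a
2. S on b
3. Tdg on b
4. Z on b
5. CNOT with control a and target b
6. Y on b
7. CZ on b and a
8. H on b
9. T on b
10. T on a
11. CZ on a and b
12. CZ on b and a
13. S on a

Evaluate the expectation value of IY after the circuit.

The expectation value of IY is -sqrt(2)/2.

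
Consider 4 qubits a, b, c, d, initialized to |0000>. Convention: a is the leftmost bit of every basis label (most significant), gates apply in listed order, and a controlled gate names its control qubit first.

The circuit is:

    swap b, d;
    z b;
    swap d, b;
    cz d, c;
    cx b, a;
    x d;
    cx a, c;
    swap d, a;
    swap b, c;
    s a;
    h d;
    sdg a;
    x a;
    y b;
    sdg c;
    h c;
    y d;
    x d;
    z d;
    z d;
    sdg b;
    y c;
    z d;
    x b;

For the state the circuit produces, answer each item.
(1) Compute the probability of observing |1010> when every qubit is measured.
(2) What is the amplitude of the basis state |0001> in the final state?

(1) Outcome |1010> occurs with probability 0.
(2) The final state's coefficient on |0001> equals 1/2.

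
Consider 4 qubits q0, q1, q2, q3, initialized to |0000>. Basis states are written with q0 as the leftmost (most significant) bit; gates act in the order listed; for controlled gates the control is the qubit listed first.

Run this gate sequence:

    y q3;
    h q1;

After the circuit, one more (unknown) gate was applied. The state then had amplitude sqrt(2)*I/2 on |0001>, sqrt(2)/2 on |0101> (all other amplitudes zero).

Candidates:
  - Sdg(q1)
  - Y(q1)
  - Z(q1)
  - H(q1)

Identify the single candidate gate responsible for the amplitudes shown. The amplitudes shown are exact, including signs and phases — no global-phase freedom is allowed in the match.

It was Sdg(q1) that produced the state shown.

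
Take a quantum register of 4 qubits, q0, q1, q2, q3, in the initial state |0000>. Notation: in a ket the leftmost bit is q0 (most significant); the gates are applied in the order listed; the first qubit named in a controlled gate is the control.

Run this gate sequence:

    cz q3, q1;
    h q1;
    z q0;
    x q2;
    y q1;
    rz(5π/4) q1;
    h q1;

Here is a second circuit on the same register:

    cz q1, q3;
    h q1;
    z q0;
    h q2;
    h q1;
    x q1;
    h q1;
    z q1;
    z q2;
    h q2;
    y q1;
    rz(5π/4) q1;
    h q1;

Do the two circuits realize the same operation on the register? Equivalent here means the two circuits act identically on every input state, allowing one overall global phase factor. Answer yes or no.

Yes — the two circuits implement the same unitary up to a global phase.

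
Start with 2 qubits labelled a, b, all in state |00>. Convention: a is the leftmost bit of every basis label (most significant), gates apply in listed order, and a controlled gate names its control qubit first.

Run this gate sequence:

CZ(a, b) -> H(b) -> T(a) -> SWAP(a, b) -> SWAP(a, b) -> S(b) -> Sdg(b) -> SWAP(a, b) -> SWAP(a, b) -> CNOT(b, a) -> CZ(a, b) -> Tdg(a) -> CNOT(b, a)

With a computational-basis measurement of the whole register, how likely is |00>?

A full measurement returns |00> with probability 1/2. Key observation: steps 4-9 multiply out to the identity, so the circuit reduces to the remaining gates.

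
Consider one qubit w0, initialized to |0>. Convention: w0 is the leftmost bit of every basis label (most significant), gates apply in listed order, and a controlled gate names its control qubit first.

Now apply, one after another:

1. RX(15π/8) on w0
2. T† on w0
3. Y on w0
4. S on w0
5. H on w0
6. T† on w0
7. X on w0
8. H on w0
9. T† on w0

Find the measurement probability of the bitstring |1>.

Outcome |1> occurs with probability -sqrt(2 - sqrt(2))/8 + sqrt(2*sqrt(2) + 4)/8 + 1/2.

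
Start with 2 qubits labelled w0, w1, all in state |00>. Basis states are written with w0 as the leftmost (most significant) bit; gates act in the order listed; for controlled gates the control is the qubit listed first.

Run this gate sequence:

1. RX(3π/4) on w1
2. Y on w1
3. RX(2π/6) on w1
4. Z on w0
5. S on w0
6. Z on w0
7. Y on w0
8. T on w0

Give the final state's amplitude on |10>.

The amplitude on |10> is (-sqrt(3*sqrt(2) + 6)/4 + sqrt(2 - sqrt(2))/4)*exp(3*I*pi/4).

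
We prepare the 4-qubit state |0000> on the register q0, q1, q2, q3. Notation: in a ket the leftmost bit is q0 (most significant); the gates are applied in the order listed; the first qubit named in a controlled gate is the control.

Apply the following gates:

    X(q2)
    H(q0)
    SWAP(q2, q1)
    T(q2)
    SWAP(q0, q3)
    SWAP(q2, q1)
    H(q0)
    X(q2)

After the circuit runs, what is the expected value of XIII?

The expectation value of XIII is 1.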